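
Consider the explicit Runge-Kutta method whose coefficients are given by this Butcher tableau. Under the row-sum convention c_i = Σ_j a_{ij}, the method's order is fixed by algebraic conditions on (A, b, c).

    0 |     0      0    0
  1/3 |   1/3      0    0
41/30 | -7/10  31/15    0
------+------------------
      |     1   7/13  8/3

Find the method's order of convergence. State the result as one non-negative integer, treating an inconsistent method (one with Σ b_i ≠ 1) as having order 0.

0

b = (1, 7/13, 8/3)
c = (0, 1/3, 41/30)
Ac = (0, 0, 31/45)
Σ b_i: 1·1 + 7/13·1 + 8/3·1 = 164/39 ≠ 1 ⇒ order 0.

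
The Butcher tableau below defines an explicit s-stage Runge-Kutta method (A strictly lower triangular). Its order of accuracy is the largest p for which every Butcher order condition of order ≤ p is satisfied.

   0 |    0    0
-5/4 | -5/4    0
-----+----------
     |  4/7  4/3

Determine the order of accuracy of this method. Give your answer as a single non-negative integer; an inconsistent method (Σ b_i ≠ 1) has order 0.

b = (4/7, 4/3)
c = (0, -5/4)
Σ b_i: 4/7·1 + 4/3·1 = 40/21 ≠ 1 ⇒ order 0.

0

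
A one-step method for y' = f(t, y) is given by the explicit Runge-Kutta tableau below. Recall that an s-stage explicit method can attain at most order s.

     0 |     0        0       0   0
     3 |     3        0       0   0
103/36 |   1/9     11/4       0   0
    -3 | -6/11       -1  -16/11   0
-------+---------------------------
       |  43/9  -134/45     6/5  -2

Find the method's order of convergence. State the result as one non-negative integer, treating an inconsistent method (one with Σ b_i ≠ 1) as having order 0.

b = (43/9, -134/45, 6/5, -2)
c = (0, 3, 103/36, -3)
Ac = (0, 0, 33/4, -709/99)
Σ b_i: 43/9·1 + (-134/45)·1 + 6/5·1 + (-2)·1 = 1 ✓
b·c: (-134/45)·3 + 6/5·103/36 + (-2)·(-3) = 1/2 ✓
b·c²: (-134/45)·9 + 6/5·10609/1296 + (-2)·9 = -7555/216 ≠ 1/3 ⇒ order 2.
b·Ac: 6/5·33/4 + (-2)·(-709/99) = 23981/990 ≠ 1/6

2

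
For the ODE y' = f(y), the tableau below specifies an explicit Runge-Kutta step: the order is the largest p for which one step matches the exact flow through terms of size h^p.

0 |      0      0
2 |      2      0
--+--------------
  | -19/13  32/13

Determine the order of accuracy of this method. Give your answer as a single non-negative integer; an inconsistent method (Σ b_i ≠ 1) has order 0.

b = (-19/13, 32/13)
c = (0, 2)
Σ b_i: (-19/13)·1 + 32/13·1 = 1 ✓
b·c: 32/13·2 = 64/13 ≠ 1/2 ⇒ order 1.

1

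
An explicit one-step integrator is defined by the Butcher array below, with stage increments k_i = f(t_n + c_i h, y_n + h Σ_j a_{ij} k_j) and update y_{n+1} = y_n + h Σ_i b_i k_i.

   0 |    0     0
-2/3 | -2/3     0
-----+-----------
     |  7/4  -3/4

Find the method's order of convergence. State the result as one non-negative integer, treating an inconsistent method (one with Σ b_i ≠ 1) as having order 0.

b = (7/4, -3/4)
c = (0, -2/3)
Σ b_i: 7/4·1 + (-3/4)·1 = 1 ✓
b·c: (-3/4)·(-2/3) = 1/2 ✓; 2 stages ⇒ order 2.

2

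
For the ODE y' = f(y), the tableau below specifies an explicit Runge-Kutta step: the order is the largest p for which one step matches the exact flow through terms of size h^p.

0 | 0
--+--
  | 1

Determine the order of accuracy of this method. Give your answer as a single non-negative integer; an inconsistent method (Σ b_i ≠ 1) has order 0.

b = (1)
c = (0)
Σ b_i: 1·1 = 1 ✓; 1 stage ⇒ order 1.

1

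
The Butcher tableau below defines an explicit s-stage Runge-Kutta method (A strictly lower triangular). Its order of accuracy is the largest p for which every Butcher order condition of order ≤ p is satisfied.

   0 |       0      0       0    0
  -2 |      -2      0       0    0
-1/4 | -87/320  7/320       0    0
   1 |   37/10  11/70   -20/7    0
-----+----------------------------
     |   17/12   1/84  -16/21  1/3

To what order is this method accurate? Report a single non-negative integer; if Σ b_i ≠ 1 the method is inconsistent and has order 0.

4

b = (17/12, 1/84, -16/21, 1/3)
c = (0, -2, -1/4, 1)
Ac = (0, 0, -7/160, 2/5)
Σ b_i: 17/12·1 + 1/84·1 + (-16/21)·1 + 1/3·1 = 1 ✓
b·c: 1/84·(-2) + (-16/21)·(-1/4) + 1/3·1 = 1/2 ✓
b·c²: 1/84·4 + (-16/21)·1/16 + 1/3·1 = 1/3 ✓
b·Ac: (-16/21)·(-7/160) + 1/3·2/5 = 1/6 ✓
b·c³: 1/84·(-8) + (-16/21)·(-1/64) + 1/3·1 = 1/4 ✓
b·(c∘Ac): (-16/21)·7/640 + 1/3·2/5 = 1/8 ✓
b·Ac²: (-16/21)·7/80 + 1/3·9/20 = 1/12 ✓
b·A²c: 1/3·1/8 = 1/24 ✓; 4 stages ⇒ order 4.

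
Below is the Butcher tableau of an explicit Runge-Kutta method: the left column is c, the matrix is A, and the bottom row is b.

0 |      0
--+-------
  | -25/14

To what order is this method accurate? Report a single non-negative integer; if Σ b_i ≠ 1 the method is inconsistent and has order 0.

0

b = (-25/14)
c = (0)
Σ b_i: (-25/14)·1 = -25/14 ≠ 1 ⇒ order 0.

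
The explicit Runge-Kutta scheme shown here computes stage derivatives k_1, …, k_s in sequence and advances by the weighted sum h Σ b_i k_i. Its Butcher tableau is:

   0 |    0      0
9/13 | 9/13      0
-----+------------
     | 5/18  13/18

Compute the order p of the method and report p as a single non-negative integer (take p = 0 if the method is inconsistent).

2

b = (5/18, 13/18)
c = (0, 9/13)
Σ b_i: 5/18·1 + 13/18·1 = 1 ✓
b·c: 13/18·9/13 = 1/2 ✓; 2 stages ⇒ order 2.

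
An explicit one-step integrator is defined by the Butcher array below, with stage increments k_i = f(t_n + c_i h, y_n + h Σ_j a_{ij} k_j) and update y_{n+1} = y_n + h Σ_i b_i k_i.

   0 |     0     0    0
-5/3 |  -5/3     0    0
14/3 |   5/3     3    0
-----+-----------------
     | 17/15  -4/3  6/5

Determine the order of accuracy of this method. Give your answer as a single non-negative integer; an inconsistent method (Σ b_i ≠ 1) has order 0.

1

b = (17/15, -4/3, 6/5)
c = (0, -5/3, 14/3)
Ac = (0, 0, -5)
Σ b_i: 17/15·1 + (-4/3)·1 + 6/5·1 = 1 ✓
b·c: (-4/3)·(-5/3) + 6/5·14/3 = 352/45 ≠ 1/2 ⇒ order 1.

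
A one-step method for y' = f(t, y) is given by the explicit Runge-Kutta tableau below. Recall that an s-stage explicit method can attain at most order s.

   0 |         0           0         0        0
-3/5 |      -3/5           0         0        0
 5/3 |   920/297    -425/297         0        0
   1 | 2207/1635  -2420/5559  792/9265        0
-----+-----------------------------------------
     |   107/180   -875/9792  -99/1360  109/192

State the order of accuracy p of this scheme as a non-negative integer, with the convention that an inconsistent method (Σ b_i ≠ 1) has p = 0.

4

b = (107/180, -875/9792, -99/1360, 109/192)
c = (0, -3/5, 5/3, 1)
Ac = (0, 0, 85/99, 44/109)
Σ b_i: 107/180·1 + (-875/9792)·1 + (-99/1360)·1 + 109/192·1 = 1 ✓
b·c: (-875/9792)·(-3/5) + (-99/1360)·5/3 + 109/192·1 = 1/2 ✓
b·c²: (-875/9792)·9/25 + (-99/1360)·25/9 + 109/192·1 = 1/3 ✓
b·Ac: (-99/1360)·85/99 + 109/192·44/109 = 1/6 ✓
b·c³: (-875/9792)·(-27/125) + (-99/1360)·125/27 + 109/192·1 = 1/4 ✓
b·(c∘Ac): (-99/1360)·425/297 + 109/192·44/109 = 1/8 ✓
b·Ac²: (-99/1360)·(-17/33) + 109/192·44/545 = 1/12 ✓
b·A²c: 109/192·8/109 = 1/24 ✓; 4 stages ⇒ order 4.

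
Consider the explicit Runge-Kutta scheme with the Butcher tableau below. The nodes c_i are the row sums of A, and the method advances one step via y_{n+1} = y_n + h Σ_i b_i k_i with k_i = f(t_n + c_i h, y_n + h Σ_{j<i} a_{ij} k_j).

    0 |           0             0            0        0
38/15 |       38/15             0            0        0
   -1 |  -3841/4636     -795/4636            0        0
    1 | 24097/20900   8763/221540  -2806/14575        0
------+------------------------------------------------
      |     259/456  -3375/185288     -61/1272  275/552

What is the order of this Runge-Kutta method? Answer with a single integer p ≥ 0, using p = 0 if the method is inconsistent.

b = (259/456, -3375/185288, -61/1272, 275/552)
c = (0, 38/15, -1, 1)
Ac = (0, 0, -53/122, 161/550)
Σ b_i: 259/456·1 + (-3375/185288)·1 + (-61/1272)·1 + 275/552·1 = 1 ✓
b·c: (-3375/185288)·38/15 + (-61/1272)·(-1) + 275/552·1 = 1/2 ✓
b·c²: (-3375/185288)·1444/225 + (-61/1272)·1 + 275/552·1 = 1/3 ✓
b·Ac: (-61/1272)·(-53/122) + 275/552·161/550 = 1/6 ✓
b·c³: (-3375/185288)·54872/3375 + (-61/1272)·(-1) + 275/552·1 = 1/4 ✓
b·(c∘Ac): (-61/1272)·53/122 + 275/552·161/550 = 1/8 ✓
b·Ac²: (-61/1272)·(-1007/915) + 275/552·23/375 = 1/12 ✓
b·A²c: 275/552·23/275 = 1/24 ✓; 4 stages ⇒ order 4.

4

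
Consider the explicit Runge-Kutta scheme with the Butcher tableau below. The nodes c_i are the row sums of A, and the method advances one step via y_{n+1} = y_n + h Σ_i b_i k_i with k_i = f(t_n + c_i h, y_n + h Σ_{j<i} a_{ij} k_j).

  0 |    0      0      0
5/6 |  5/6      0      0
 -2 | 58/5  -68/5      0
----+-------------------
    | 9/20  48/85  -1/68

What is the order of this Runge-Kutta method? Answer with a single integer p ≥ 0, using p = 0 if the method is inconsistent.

b = (9/20, 48/85, -1/68)
c = (0, 5/6, -2)
Ac = (0, 0, -34/3)
Σ b_i: 9/20·1 + 48/85·1 + (-1/68)·1 = 1 ✓
b·c: 48/85·5/6 + (-1/68)·(-2) = 1/2 ✓
b·c²: 48/85·25/36 + (-1/68)·4 = 1/3 ✓
b·Ac: (-1/68)·(-34/3) = 1/6 ✓; 3 stages ⇒ order 3.

3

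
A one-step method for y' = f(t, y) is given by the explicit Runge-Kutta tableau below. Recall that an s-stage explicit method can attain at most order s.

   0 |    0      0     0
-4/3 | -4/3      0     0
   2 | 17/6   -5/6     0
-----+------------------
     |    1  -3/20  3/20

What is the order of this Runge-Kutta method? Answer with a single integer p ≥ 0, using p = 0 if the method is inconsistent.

b = (1, -3/20, 3/20)
c = (0, -4/3, 2)
Ac = (0, 0, 10/9)
Σ b_i: 1·1 + (-3/20)·1 + 3/20·1 = 1 ✓
b·c: (-3/20)·(-4/3) + 3/20·2 = 1/2 ✓
b·c²: (-3/20)·16/9 + 3/20·4 = 1/3 ✓
b·Ac: 3/20·10/9 = 1/6 ✓; 3 stages ⇒ order 3.

3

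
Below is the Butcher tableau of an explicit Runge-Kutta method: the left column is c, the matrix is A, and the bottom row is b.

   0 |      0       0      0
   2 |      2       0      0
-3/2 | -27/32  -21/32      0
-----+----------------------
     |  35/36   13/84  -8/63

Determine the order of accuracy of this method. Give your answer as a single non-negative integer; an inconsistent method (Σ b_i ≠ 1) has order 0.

b = (35/36, 13/84, -8/63)
c = (0, 2, -3/2)
Ac = (0, 0, -21/16)
Σ b_i: 35/36·1 + 13/84·1 + (-8/63)·1 = 1 ✓
b·c: 13/84·2 + (-8/63)·(-3/2) = 1/2 ✓
b·c²: 13/84·4 + (-8/63)·9/4 = 1/3 ✓
b·Ac: (-8/63)·(-21/16) = 1/6 ✓; 3 stages ⇒ order 3.

3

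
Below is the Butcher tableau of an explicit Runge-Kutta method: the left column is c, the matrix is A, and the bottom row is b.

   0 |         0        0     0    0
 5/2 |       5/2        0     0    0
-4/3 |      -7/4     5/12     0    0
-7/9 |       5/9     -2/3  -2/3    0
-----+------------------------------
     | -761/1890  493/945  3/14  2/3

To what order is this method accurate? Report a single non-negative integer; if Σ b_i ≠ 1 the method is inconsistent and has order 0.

2

b = (-761/1890, 493/945, 3/14, 2/3)
c = (0, 5/2, -4/3, -7/9)
Ac = (0, 0, 25/24, -7/9)
Σ b_i: (-761/1890)·1 + 493/945·1 + 3/14·1 + 2/3·1 = 1 ✓
b·c: 493/945·5/2 + 3/14·(-4/3) + 2/3·(-7/9) = 1/2 ✓
b·c²: 493/945·25/4 + 3/14·16/9 + 2/3·49/81 = 27521/6804 ≠ 1/3 ⇒ order 2.
b·Ac: 3/14·25/24 + 2/3·(-7/9) = -893/3024 ≠ 1/6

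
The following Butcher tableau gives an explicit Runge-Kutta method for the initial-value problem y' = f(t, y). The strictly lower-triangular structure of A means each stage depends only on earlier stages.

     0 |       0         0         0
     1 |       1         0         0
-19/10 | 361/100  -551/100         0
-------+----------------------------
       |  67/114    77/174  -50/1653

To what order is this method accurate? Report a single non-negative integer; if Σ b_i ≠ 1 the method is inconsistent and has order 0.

b = (67/114, 77/174, -50/1653)
c = (0, 1, -19/10)
Ac = (0, 0, -551/100)
Σ b_i: 67/114·1 + 77/174·1 + (-50/1653)·1 = 1 ✓
b·c: 77/174·1 + (-50/1653)·(-19/10) = 1/2 ✓
b·c²: 77/174·1 + (-50/1653)·361/100 = 1/3 ✓
b·Ac: (-50/1653)·(-551/100) = 1/6 ✓; 3 stages ⇒ order 3.

3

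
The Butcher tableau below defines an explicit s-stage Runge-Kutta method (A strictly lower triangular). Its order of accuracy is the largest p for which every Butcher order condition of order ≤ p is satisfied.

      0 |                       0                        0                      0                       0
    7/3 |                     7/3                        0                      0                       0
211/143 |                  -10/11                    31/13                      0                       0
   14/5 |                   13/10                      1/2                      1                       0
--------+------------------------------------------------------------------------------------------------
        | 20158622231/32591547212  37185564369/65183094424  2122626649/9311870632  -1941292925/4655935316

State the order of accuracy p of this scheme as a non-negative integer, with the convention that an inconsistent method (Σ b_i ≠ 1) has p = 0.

b = (20158622231/32591547212, 37185564369/65183094424, 2122626649/9311870632, -1941292925/4655935316)
c = (0, 7/3, 211/143, 14/5)
Ac = (0, 0, 217/39, 2267/858)
Σ b_i: 20158622231/32591547212·1 + 37185564369/65183094424·1 + 2122626649/9311870632·1 + (-1941292925/4655935316)·1 = 1 ✓
b·c: 37185564369/65183094424·7/3 + 2122626649/9311870632·211/143 + (-1941292925/4655935316)·14/5 = 1/2 ✓
b·c²: 37185564369/65183094424·49/9 + 2122626649/9311870632·44521/20449 + (-1941292925/4655935316)·196/25 = 1/3 ✓
b·Ac: 2122626649/9311870632·217/39 + (-1941292925/4655935316)·2267/858 = 1/6 ✓
b·c³: 37185564369/65183094424·343/27 + 2122626649/9311870632·9393931/2924207 + (-1941292925/4655935316)·2744/125 = -8789191918744/7490235939615 ≠ 1/4 ⇒ order 3.
b·(c∘Ac): 2122626649/9311870632·45787/5577 + (-1941292925/4655935316)·15869/2145 = -11297194951/9311870632 ≠ 1/8
b·Ac²: 2122626649/9311870632·1519/117 + (-1941292925/4655935316)·1803379/368082 = 2746310537029/2996094375846 ≠ 1/12
b·A²c: (-1941292925/4655935316)·217/39 = -32404658825/13967805948 ≠ 1/24

3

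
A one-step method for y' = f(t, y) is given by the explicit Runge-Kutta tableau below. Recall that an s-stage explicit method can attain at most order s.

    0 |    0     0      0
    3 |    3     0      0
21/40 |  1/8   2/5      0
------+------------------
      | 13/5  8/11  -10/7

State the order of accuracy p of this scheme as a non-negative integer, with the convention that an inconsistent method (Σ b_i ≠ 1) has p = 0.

0

b = (13/5, 8/11, -10/7)
c = (0, 3, 21/40)
Ac = (0, 0, 6/5)
Σ b_i: 13/5·1 + 8/11·1 + (-10/7)·1 = 731/385 ≠ 1 ⇒ order 0.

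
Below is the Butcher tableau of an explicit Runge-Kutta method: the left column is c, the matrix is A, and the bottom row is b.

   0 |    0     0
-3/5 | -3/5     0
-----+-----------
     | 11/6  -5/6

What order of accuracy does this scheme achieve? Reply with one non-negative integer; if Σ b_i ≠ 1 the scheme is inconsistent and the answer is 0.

b = (11/6, -5/6)
c = (0, -3/5)
Σ b_i: 11/6·1 + (-5/6)·1 = 1 ✓
b·c: (-5/6)·(-3/5) = 1/2 ✓; 2 stages ⇒ order 2.

2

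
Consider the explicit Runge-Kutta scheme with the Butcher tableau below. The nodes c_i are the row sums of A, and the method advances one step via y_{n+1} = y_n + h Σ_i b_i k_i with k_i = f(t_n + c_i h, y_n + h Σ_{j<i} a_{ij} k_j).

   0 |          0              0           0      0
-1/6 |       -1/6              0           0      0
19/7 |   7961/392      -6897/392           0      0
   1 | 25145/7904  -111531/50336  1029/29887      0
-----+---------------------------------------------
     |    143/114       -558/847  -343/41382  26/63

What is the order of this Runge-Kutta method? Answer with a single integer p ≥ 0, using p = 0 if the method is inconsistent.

4

b = (143/114, -558/847, -343/41382, 26/63)
c = (0, -1/6, 19/7, 1)
Ac = (0, 0, 2299/784, 385/832)
Σ b_i: 143/114·1 + (-558/847)·1 + (-343/41382)·1 + 26/63·1 = 1 ✓
b·c: (-558/847)·(-1/6) + (-343/41382)·19/7 + 26/63·1 = 1/2 ✓
b·c²: (-558/847)·1/36 + (-343/41382)·361/49 + 26/63·1 = 1/3 ✓
b·Ac: (-343/41382)·2299/784 + 26/63·385/832 = 1/6 ✓
b·c³: (-558/847)·(-1/216) + (-343/41382)·6859/343 + 26/63·1 = 1/4 ✓
b·(c∘Ac): (-343/41382)·43681/5488 + 26/63·385/832 = 1/8 ✓
b·Ac²: (-343/41382)·(-2299/4704) + 26/63·959/4992 = 1/12 ✓
b·A²c: 26/63·21/208 = 1/24 ✓; 4 stages ⇒ order 4.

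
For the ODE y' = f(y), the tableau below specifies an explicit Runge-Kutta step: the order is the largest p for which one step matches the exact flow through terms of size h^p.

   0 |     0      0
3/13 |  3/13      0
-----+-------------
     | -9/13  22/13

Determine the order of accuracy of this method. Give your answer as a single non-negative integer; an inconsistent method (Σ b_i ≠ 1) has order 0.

b = (-9/13, 22/13)
c = (0, 3/13)
Σ b_i: (-9/13)·1 + 22/13·1 = 1 ✓
b·c: 22/13·3/13 = 66/169 ≠ 1/2 ⇒ order 1.

1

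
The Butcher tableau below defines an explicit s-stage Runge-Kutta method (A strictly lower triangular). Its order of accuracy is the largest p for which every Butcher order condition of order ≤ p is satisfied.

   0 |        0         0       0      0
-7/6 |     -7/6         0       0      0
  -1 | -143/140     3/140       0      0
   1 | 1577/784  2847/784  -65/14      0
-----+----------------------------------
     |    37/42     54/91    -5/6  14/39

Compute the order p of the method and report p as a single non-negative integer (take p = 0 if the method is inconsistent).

4

b = (37/42, 54/91, -5/6, 14/39)
c = (0, -7/6, -1, 1)
Ac = (0, 0, -1/40, 13/32)
Σ b_i: 37/42·1 + 54/91·1 + (-5/6)·1 + 14/39·1 = 1 ✓
b·c: 54/91·(-7/6) + (-5/6)·(-1) + 14/39·1 = 1/2 ✓
b·c²: 54/91·49/36 + (-5/6)·1 + 14/39·1 = 1/3 ✓
b·Ac: (-5/6)·(-1/40) + 14/39·13/32 = 1/6 ✓
b·c³: 54/91·(-343/216) + (-5/6)·(-1) + 14/39·1 = 1/4 ✓
b·(c∘Ac): (-5/6)·1/40 + 14/39·13/32 = 1/8 ✓
b·Ac²: (-5/6)·7/240 + 14/39·403/1344 = 1/12 ✓
b·A²c: 14/39·13/112 = 1/24 ✓; 4 stages ⇒ order 4.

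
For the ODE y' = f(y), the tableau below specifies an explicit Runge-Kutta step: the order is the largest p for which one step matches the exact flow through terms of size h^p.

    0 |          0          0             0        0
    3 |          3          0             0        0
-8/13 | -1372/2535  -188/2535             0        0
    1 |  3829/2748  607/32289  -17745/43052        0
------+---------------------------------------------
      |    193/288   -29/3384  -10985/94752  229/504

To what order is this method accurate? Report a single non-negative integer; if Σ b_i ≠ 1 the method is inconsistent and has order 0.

4

b = (193/288, -29/3384, -10985/94752, 229/504)
c = (0, 3, -8/13, 1)
Ac = (0, 0, -188/845, 71/229)
Σ b_i: 193/288·1 + (-29/3384)·1 + (-10985/94752)·1 + 229/504·1 = 1 ✓
b·c: (-29/3384)·3 + (-10985/94752)·(-8/13) + 229/504·1 = 1/2 ✓
b·c²: (-29/3384)·9 + (-10985/94752)·64/169 + 229/504·1 = 1/3 ✓
b·Ac: (-10985/94752)·(-188/845) + 229/504·71/229 = 1/6 ✓
b·c³: (-29/3384)·27 + (-10985/94752)·(-512/2197) + 229/504·1 = 1/4 ✓
b·(c∘Ac): (-10985/94752)·1504/10985 + 229/504·71/229 = 1/8 ✓
b·Ac²: (-10985/94752)·(-564/845) + 229/504·3/229 = 1/12 ✓
b·A²c: 229/504·21/229 = 1/24 ✓; 4 stages ⇒ order 4.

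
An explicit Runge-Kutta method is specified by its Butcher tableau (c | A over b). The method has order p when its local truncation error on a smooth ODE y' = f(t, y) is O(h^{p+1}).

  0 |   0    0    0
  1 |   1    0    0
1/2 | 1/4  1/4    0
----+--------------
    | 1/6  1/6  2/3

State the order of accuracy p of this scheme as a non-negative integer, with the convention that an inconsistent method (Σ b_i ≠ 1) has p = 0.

b = (1/6, 1/6, 2/3)
c = (0, 1, 1/2)
Ac = (0, 0, 1/4)
Σ b_i: 1/6·1 + 1/6·1 + 2/3·1 = 1 ✓
b·c: 1/6·1 + 2/3·1/2 = 1/2 ✓
b·c²: 1/6·1 + 2/3·1/4 = 1/3 ✓
b·Ac: 2/3·1/4 = 1/6 ✓; 3 stages ⇒ order 3.

3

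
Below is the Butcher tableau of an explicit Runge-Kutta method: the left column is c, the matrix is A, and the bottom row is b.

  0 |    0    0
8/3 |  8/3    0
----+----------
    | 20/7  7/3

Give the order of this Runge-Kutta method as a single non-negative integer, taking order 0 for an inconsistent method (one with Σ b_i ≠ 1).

0

b = (20/7, 7/3)
c = (0, 8/3)
Σ b_i: 20/7·1 + 7/3·1 = 109/21 ≠ 1 ⇒ order 0.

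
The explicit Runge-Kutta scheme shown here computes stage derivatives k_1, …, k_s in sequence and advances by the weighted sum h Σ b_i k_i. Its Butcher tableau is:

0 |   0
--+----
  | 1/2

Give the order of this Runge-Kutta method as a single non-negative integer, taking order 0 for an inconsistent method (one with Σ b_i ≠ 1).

b = (1/2)
c = (0)
Σ b_i: 1/2·1 = 1/2 ≠ 1 ⇒ order 0.

0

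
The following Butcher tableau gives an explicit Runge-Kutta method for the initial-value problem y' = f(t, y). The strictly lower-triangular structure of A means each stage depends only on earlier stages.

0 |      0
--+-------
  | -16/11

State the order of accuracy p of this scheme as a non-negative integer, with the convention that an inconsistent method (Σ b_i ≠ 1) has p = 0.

b = (-16/11)
c = (0)
Σ b_i: (-16/11)·1 = -16/11 ≠ 1 ⇒ order 0.

0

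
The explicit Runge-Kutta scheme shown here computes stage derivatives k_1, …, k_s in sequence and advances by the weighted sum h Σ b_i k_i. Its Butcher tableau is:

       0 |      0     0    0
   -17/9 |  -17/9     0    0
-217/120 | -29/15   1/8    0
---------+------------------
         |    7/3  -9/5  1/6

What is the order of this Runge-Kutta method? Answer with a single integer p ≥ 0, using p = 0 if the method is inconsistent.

0

b = (7/3, -9/5, 1/6)
c = (0, -17/9, -217/120)
Ac = (0, 0, -17/72)
Σ b_i: 7/3·1 + (-9/5)·1 + 1/6·1 = 7/10 ≠ 1 ⇒ order 0.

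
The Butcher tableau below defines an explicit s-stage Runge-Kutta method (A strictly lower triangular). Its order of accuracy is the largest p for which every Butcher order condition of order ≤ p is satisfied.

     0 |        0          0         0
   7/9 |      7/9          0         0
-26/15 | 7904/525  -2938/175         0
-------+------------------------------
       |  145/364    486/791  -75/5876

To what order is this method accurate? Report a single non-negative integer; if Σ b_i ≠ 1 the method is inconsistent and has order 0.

b = (145/364, 486/791, -75/5876)
c = (0, 7/9, -26/15)
Ac = (0, 0, -2938/225)
Σ b_i: 145/364·1 + 486/791·1 + (-75/5876)·1 = 1 ✓
b·c: 486/791·7/9 + (-75/5876)·(-26/15) = 1/2 ✓
b·c²: 486/791·49/81 + (-75/5876)·676/225 = 1/3 ✓
b·Ac: (-75/5876)·(-2938/225) = 1/6 ✓; 3 stages ⇒ order 3.

3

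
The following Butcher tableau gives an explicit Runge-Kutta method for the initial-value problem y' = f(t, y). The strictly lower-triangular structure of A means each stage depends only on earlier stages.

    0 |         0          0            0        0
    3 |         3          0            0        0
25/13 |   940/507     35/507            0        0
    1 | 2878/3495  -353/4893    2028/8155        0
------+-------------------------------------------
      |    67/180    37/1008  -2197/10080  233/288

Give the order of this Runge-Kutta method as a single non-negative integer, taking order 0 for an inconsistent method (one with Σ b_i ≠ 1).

b = (67/180, 37/1008, -2197/10080, 233/288)
c = (0, 3, 25/13, 1)
Ac = (0, 0, 35/169, 61/233)
Σ b_i: 67/180·1 + 37/1008·1 + (-2197/10080)·1 + 233/288·1 = 1 ✓
b·c: 37/1008·3 + (-2197/10080)·25/13 + 233/288·1 = 1/2 ✓
b·c²: 37/1008·9 + (-2197/10080)·625/169 + 233/288·1 = 1/3 ✓
b·Ac: (-2197/10080)·35/169 + 233/288·61/233 = 1/6 ✓
b·c³: 37/1008·27 + (-2197/10080)·15625/2197 + 233/288·1 = 1/4 ✓
b·(c∘Ac): (-2197/10080)·875/2197 + 233/288·61/233 = 1/8 ✓
b·Ac²: (-2197/10080)·105/169 + 233/288·63/233 = 1/12 ✓
b·A²c: 233/288·12/233 = 1/24 ✓; 4 stages ⇒ order 4.

4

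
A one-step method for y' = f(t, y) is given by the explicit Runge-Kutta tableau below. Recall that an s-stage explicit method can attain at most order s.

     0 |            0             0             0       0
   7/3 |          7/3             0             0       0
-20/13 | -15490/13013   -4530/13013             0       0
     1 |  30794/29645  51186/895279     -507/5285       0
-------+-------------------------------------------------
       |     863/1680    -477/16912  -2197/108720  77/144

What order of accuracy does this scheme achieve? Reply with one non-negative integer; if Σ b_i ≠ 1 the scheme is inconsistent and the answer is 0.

4

b = (863/1680, -477/16912, -2197/108720, 77/144)
c = (0, 7/3, -20/13, 1)
Ac = (0, 0, -1510/1859, 34/121)
Σ b_i: 863/1680·1 + (-477/16912)·1 + (-2197/108720)·1 + 77/144·1 = 1 ✓
b·c: (-477/16912)·7/3 + (-2197/108720)·(-20/13) + 77/144·1 = 1/2 ✓
b·c²: (-477/16912)·49/9 + (-2197/108720)·400/169 + 77/144·1 = 1/3 ✓
b·Ac: (-2197/108720)·(-1510/1859) + 77/144·34/121 = 1/6 ✓
b·c³: (-477/16912)·343/27 + (-2197/108720)·(-8000/2197) + 77/144·1 = 1/4 ✓
b·(c∘Ac): (-2197/108720)·30200/24167 + 77/144·34/121 = 1/8 ✓
b·Ac²: (-2197/108720)·(-10570/5577) + 77/144·214/2541 = 1/12 ✓
b·A²c: 77/144·6/77 = 1/24 ✓; 4 stages ⇒ order 4.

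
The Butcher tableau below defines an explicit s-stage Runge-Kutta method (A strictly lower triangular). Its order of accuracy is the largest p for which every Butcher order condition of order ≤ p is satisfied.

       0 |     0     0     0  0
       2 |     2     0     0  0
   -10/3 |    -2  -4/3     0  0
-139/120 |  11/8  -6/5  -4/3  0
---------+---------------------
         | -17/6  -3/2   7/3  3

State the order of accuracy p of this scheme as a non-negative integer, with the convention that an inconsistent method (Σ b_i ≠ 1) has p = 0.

b = (-17/6, -3/2, 7/3, 3)
c = (0, 2, -10/3, -139/120)
Ac = (0, 0, -8/3, 92/45)
Σ b_i: (-17/6)·1 + (-3/2)·1 + 7/3·1 + 3·1 = 1 ✓
b·c: (-3/2)·2 + 7/3·(-10/3) + 3·(-139/120) = -5131/360 ≠ 1/2 ⇒ order 1.

1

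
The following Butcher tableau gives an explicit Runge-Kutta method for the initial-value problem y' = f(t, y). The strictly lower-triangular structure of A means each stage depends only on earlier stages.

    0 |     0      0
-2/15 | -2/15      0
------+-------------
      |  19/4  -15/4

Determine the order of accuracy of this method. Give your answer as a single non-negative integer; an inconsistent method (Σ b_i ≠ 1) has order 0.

b = (19/4, -15/4)
c = (0, -2/15)
Σ b_i: 19/4·1 + (-15/4)·1 = 1 ✓
b·c: (-15/4)·(-2/15) = 1/2 ✓; 2 stages ⇒ order 2.

2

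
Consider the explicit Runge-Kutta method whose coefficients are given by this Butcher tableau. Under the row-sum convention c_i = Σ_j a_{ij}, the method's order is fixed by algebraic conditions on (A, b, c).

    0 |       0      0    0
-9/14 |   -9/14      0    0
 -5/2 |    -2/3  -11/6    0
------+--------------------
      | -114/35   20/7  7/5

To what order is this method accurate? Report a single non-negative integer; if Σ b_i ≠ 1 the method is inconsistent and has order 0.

b = (-114/35, 20/7, 7/5)
c = (0, -9/14, -5/2)
Ac = (0, 0, 33/28)
Σ b_i: (-114/35)·1 + 20/7·1 + 7/5·1 = 1 ✓
b·c: 20/7·(-9/14) + 7/5·(-5/2) = -523/98 ≠ 1/2 ⇒ order 1.

1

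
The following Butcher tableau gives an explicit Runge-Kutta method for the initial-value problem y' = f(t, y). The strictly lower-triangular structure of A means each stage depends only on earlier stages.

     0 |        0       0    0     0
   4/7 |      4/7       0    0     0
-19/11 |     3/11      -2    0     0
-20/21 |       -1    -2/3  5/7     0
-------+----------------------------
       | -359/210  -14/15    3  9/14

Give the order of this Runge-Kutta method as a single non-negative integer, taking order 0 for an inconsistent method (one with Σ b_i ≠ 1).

b = (-359/210, -14/15, 3, 9/14)
c = (0, 4/7, -19/11, -20/21)
Ac = (0, 0, -8/7, -373/231)
Σ b_i: (-359/210)·1 + (-14/15)·1 + 3·1 + 9/14·1 = 1 ✓
b·c: (-14/15)·4/7 + 3·(-19/11) + 9/14·(-20/21) = -51157/8085 ≠ 1/2 ⇒ order 1.

1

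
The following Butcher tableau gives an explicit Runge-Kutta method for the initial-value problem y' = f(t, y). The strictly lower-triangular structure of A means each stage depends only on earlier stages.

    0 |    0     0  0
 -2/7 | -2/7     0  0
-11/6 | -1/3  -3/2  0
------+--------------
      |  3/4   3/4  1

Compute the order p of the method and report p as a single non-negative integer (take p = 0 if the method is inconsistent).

0

b = (3/4, 3/4, 1)
c = (0, -2/7, -11/6)
Ac = (0, 0, 3/7)
Σ b_i: 3/4·1 + 3/4·1 + 1·1 = 5/2 ≠ 1 ⇒ order 0.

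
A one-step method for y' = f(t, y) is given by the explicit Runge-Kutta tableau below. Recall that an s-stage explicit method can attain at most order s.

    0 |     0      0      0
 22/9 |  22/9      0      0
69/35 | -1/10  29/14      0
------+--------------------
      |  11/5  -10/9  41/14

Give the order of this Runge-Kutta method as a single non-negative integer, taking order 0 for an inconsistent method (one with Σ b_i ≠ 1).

b = (11/5, -10/9, 41/14)
c = (0, 22/9, 69/35)
Ac = (0, 0, 319/63)
Σ b_i: 11/5·1 + (-10/9)·1 + 41/14·1 = 2531/630 ≠ 1 ⇒ order 0.

0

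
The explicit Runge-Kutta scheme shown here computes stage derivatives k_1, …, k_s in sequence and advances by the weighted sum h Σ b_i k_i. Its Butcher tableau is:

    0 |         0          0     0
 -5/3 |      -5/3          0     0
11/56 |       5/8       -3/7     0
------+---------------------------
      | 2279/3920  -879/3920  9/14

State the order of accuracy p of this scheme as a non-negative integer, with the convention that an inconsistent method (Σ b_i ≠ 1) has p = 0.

2

b = (2279/3920, -879/3920, 9/14)
c = (0, -5/3, 11/56)
Ac = (0, 0, 5/7)
Σ b_i: 2279/3920·1 + (-879/3920)·1 + 9/14·1 = 1 ✓
b·c: (-879/3920)·(-5/3) + 9/14·11/56 = 1/2 ✓
b·c²: (-879/3920)·25/9 + 9/14·121/3136 = -78773/131712 ≠ 1/3 ⇒ order 2.
b·Ac: 9/14·5/7 = 45/98 ≠ 1/6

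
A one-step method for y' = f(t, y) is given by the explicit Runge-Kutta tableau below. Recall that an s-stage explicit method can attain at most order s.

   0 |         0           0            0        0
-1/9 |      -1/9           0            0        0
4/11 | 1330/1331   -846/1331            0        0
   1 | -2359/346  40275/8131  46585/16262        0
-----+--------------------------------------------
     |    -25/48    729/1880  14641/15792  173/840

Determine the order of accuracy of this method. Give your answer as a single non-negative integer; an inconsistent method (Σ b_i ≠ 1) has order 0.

b = (-25/48, 729/1880, 14641/15792, 173/840)
c = (0, -1/9, 4/11, 1)
Ac = (0, 0, 94/1331, 85/173)
Σ b_i: (-25/48)·1 + 729/1880·1 + 14641/15792·1 + 173/840·1 = 1 ✓
b·c: 729/1880·(-1/9) + 14641/15792·4/11 + 173/840·1 = 1/2 ✓
b·c²: 729/1880·1/81 + 14641/15792·16/121 + 173/840·1 = 1/3 ✓
b·Ac: 14641/15792·94/1331 + 173/840·85/173 = 1/6 ✓
b·c³: 729/1880·(-1/729) + 14641/15792·64/1331 + 173/840·1 = 1/4 ✓
b·(c∘Ac): 14641/15792·376/14641 + 173/840·85/173 = 1/8 ✓
b·Ac²: 14641/15792·(-94/11979) + 173/840·685/1557 = 1/12 ✓
b·A²c: 173/840·35/173 = 1/24 ✓; 4 stages ⇒ order 4.

4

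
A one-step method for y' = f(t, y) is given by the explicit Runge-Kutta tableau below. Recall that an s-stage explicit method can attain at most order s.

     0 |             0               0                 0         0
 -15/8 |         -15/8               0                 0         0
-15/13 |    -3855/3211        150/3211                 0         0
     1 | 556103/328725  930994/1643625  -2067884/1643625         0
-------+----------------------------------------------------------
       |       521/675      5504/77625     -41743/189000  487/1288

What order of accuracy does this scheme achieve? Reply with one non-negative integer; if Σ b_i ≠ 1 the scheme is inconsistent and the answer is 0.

4

b = (521/675, 5504/77625, -41743/189000, 487/1288)
c = (0, -15/8, -15/13, 1)
Ac = (0, 0, -1125/12844, 759/1948)
Σ b_i: 521/675·1 + 5504/77625·1 + (-41743/189000)·1 + 487/1288·1 = 1 ✓
b·c: 5504/77625·(-15/8) + (-41743/189000)·(-15/13) + 487/1288·1 = 1/2 ✓
b·c²: 5504/77625·225/64 + (-41743/189000)·225/169 + 487/1288·1 = 1/3 ✓
b·Ac: (-41743/189000)·(-1125/12844) + 487/1288·759/1948 = 1/6 ✓
b·c³: 5504/77625·(-3375/512) + (-41743/189000)·(-3375/2197) + 487/1288·1 = 1/4 ✓
b·(c∘Ac): (-41743/189000)·16875/166972 + 487/1288·759/1948 = 1/8 ✓
b·Ac²: (-41743/189000)·16875/102752 + 487/1288·14789/46752 = 1/12 ✓
b·A²c: 487/1288·161/1461 = 1/24 ✓; 4 stages ⇒ order 4.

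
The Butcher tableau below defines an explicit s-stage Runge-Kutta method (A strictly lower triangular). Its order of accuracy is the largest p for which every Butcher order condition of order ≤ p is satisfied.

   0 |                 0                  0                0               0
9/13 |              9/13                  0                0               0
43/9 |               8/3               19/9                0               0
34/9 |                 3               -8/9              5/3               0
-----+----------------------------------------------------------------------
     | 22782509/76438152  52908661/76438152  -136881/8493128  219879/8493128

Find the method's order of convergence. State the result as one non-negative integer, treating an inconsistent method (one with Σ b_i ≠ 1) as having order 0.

3

b = (22782509/76438152, 52908661/76438152, -136881/8493128, 219879/8493128)
c = (0, 9/13, 43/9, 34/9)
Ac = (0, 0, 19/13, 2579/351)
Σ b_i: 22782509/76438152·1 + 52908661/76438152·1 + (-136881/8493128)·1 + 219879/8493128·1 = 1 ✓
b·c: 52908661/76438152·9/13 + (-136881/8493128)·43/9 + 219879/8493128·34/9 = 1/2 ✓
b·c²: 52908661/76438152·81/169 + (-136881/8493128)·1849/81 + 219879/8493128·1156/81 = 1/3 ✓
b·Ac: (-136881/8493128)·19/13 + 219879/8493128·2579/351 = 1/6 ✓
b·c³: 52908661/76438152·729/2197 + (-136881/8493128)·79507/729 + 219879/8493128·39304/729 = -197128583/1490543964 ≠ 1/4 ⇒ order 3.
b·(c∘Ac): (-136881/8493128)·817/117 + 219879/8493128·87686/3159 = 1806761335/2981087928 ≠ 1/8
b·Ac²: (-136881/8493128)·171/169 + 219879/8493128·1544909/41067 = 1427372777/1490543964 ≠ 1/12
b·A²c: 219879/8493128·95/39 = 6962835/110410664 ≠ 1/24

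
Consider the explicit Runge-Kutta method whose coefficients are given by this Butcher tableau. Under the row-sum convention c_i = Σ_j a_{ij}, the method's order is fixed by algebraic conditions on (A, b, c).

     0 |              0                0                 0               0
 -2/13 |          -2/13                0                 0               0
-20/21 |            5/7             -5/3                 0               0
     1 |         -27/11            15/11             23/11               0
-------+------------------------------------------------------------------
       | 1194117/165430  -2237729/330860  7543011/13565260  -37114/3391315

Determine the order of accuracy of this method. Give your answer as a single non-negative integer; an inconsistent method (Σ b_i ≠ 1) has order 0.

b = (1194117/165430, -2237729/330860, 7543011/13565260, -37114/3391315)
c = (0, -2/13, -20/21, 1)
Ac = (0, 0, 10/39, -6610/3003)
Σ b_i: 1194117/165430·1 + (-2237729/330860)·1 + 7543011/13565260·1 + (-37114/3391315)·1 = 1 ✓
b·c: (-2237729/330860)·(-2/13) + 7543011/13565260·(-20/21) + (-37114/3391315)·1 = 1/2 ✓
b·c²: (-2237729/330860)·4/169 + 7543011/13565260·400/441 + (-37114/3391315)·1 = 1/3 ✓
b·Ac: 7543011/13565260·10/39 + (-37114/3391315)·(-6610/3003) = 1/6 ✓
b·c³: (-2237729/330860)·(-8/2197) + 7543011/13565260·(-8000/9261) + (-37114/3391315)·1 = -6322592/13548717 ≠ 1/4 ⇒ order 3.
b·(c∘Ac): 7543011/13565260·(-200/819) + (-37114/3391315)·(-6610/3003) = -24022/215059 ≠ 1/8
b·Ac²: 7543011/13565260·(-20/507) + (-37114/3391315)·1581260/819819 = -23910515/555497397 ≠ 1/12
b·A²c: (-37114/3391315)·230/429 = -155204/26452257 ≠ 1/24

3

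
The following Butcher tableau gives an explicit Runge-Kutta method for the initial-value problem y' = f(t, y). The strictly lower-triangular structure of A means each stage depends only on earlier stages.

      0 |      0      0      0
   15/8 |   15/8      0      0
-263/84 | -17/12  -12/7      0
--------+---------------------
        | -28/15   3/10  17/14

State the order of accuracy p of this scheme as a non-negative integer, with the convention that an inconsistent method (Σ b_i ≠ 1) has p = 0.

b = (-28/15, 3/10, 17/14)
c = (0, 15/8, -263/84)
Ac = (0, 0, -45/14)
Σ b_i: (-28/15)·1 + 3/10·1 + 17/14·1 = -37/105 ≠ 1 ⇒ order 0.

0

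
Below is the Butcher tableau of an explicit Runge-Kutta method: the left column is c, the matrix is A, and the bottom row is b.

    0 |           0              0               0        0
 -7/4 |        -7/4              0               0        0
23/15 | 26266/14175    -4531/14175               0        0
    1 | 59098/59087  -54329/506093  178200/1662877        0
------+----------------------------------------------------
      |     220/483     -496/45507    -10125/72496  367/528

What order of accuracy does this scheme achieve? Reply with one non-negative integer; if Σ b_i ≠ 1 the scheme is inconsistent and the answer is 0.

b = (220/483, -496/45507, -10125/72496, 367/528)
c = (0, -7/4, 23/15, 1)
Ac = (0, 0, 4531/8100, 517/1468)
Σ b_i: 220/483·1 + (-496/45507)·1 + (-10125/72496)·1 + 367/528·1 = 1 ✓
b·c: (-496/45507)·(-7/4) + (-10125/72496)·23/15 + 367/528·1 = 1/2 ✓
b·c²: (-496/45507)·49/16 + (-10125/72496)·529/225 + 367/528·1 = 1/3 ✓
b·Ac: (-10125/72496)·4531/8100 + 367/528·517/1468 = 1/6 ✓
b·c³: (-496/45507)·(-343/64) + (-10125/72496)·12167/3375 + 367/528·1 = 1/4 ✓
b·(c∘Ac): (-10125/72496)·104213/121500 + 367/528·517/1468 = 1/8 ✓
b·Ac²: (-10125/72496)·(-31717/32400) + 367/528·(-451/5872) = 1/12 ✓
b·A²c: 367/528·22/367 = 1/24 ✓; 4 stages ⇒ order 4.

4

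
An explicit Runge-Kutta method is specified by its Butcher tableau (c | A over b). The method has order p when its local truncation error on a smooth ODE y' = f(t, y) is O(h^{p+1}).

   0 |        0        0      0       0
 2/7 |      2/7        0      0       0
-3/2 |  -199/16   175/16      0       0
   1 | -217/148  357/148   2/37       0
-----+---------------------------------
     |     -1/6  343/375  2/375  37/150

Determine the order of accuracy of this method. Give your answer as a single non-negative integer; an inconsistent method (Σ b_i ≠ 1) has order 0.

b = (-1/6, 343/375, 2/375, 37/150)
c = (0, 2/7, -3/2, 1)
Ac = (0, 0, 25/8, 45/74)
Σ b_i: (-1/6)·1 + 343/375·1 + 2/375·1 + 37/150·1 = 1 ✓
b·c: 343/375·2/7 + 2/375·(-3/2) + 37/150·1 = 1/2 ✓
b·c²: 343/375·4/49 + 2/375·9/4 + 37/150·1 = 1/3 ✓
b·Ac: 2/375·25/8 + 37/150·45/74 = 1/6 ✓
b·c³: 343/375·8/343 + 2/375·(-27/8) + 37/150·1 = 1/4 ✓
b·(c∘Ac): 2/375·(-75/16) + 37/150·45/74 = 1/8 ✓
b·Ac²: 2/375·25/28 + 37/150·165/518 = 1/12 ✓
b·A²c: 37/150·25/148 = 1/24 ✓; 4 stages ⇒ order 4.

4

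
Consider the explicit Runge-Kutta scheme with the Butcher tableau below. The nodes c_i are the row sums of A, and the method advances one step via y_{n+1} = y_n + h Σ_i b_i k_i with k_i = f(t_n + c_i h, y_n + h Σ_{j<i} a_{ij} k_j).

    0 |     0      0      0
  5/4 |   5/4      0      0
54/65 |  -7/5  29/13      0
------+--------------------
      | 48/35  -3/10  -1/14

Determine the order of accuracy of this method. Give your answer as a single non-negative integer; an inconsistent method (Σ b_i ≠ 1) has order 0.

1

b = (48/35, -3/10, -1/14)
c = (0, 5/4, 54/65)
Ac = (0, 0, 145/52)
Σ b_i: 48/35·1 + (-3/10)·1 + (-1/14)·1 = 1 ✓
b·c: (-3/10)·5/4 + (-1/14)·54/65 = -1581/3640 ≠ 1/2 ⇒ order 1.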